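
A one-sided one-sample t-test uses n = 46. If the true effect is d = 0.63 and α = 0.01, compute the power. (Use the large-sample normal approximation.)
Power ≈ 0.97

Power calculation (one-sample t-test, normal approximation):
z_β = d · √n - z_α
z_β = 0.63 · √46 - 2.326
z_β = 0.63 · 6.782 - 2.326
z_β = 1.947

Power = Φ(z_β) = Φ(1.947) ≈ 0.974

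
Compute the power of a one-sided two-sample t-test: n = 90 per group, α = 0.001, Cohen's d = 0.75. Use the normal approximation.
Power ≈ 0.97

Power calculation (two-sample t-test, normal approximation):
z_β = d · √(n/2) - z_α
z_β = 0.75 · √(90/2) - 3.090
z_β = 0.75 · 6.708 - 3.090
z_β = 1.941

Power = Φ(z_β) = Φ(1.941) ≈ 0.974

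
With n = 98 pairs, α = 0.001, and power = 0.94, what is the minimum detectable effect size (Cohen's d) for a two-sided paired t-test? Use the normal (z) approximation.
d ≈ 0.49

Minimum detectable effect (paired t-test, normal approximation):
d = (z_{α/2} + z_β) / √n
d = (3.291 + 1.555) / √98
d = 4.845 / 9.899
d ≈ 0.49

By Cohen's convention (0.2 small / 0.5 medium / 0.8 large): small effect.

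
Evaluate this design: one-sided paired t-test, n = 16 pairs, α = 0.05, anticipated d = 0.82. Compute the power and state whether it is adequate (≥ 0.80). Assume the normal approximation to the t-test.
Power ≈ 0.95; the study is adequately powered (power ≥ 0.80)

Power calculation (paired t-test, normal approximation):
z_β = d · √n - z_α
z_β = 0.82 · √16 - 1.645
z_β = 0.82 · 4.000 - 1.645
z_β = 1.635

Power = Φ(z_β) = Φ(1.635) ≈ 0.949

Effect size d = 0.82 is large by Cohen's convention (0.2/0.5/0.8).

Threshold: power ≥ 0.80 is conventionally adequate.
Power ≈ 0.95 → the study is adequately powered (power ≥ 0.80).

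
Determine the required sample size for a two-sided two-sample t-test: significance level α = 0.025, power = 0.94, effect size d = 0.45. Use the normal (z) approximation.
n = 143 per group

Sample size formula (two-sample t-test, normal approximation):
n = 2 · ((z_{α/2} + z_β) / d)²

z_{α/2} = 2.241 (for α = 0.025, two-sided)
z_β = 1.555 (for power = 0.94)
d = 0.45

n = 2 · ((2.241 + 1.555) / 0.45)²
n = 2 · (8.436)²
n ≈ 142.33
Round up to the next whole number: n = 143 per group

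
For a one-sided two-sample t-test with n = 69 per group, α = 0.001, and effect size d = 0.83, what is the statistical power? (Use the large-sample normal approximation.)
Power ≈ 0.96

Power calculation (two-sample t-test, normal approximation):
z_β = d · √(n/2) - z_α
z_β = 0.83 · √(69/2) - 3.090
z_β = 0.83 · 5.874 - 3.090
z_β = 1.785

Power = Φ(z_β) = Φ(1.785) ≈ 0.963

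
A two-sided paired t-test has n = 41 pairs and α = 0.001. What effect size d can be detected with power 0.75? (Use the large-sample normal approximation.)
d ≈ 0.62

Minimum detectable effect (paired t-test, normal approximation):
d = (z_{α/2} + z_β) / √n
d = (3.291 + 0.674) / √41
d = 3.965 / 6.403
d ≈ 0.62

By Cohen's convention (0.2 small / 0.5 medium / 0.8 large): medium effect.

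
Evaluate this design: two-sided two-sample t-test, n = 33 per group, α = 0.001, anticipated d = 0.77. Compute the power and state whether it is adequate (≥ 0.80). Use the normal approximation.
Power ≈ 0.44; the study is underpowered (power < 0.80)

Power calculation (two-sample t-test, normal approximation):
z_β = d · √(n/2) - z_{α/2}
z_β = 0.77 · √(33/2) - 3.291
z_β = 0.77 · 4.062 - 3.291
z_β = -0.163

Power = Φ(z_β) = Φ(-0.163) ≈ 0.435

Effect size d = 0.77 is medium by Cohen's convention (0.2/0.5/0.8).

Threshold: power ≥ 0.80 is conventionally adequate.
Power ≈ 0.44 → the study is underpowered (power < 0.80).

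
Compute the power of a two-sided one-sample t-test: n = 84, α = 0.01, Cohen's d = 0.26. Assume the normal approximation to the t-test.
Power ≈ 0.42

Power calculation (one-sample t-test, normal approximation):
z_β = d · √n - z_{α/2}
z_β = 0.26 · √84 - 2.576
z_β = 0.26 · 9.165 - 2.576
z_β = -0.193

Power = Φ(z_β) = Φ(-0.193) ≈ 0.424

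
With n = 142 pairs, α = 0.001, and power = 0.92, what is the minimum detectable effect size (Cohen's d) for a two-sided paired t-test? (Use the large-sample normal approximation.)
d ≈ 0.39

Minimum detectable effect (paired t-test, normal approximation):
d = (z_{α/2} + z_β) / √n
d = (3.291 + 1.405) / √142
d = 4.696 / 11.916
d ≈ 0.39

By Cohen's convention (0.2 small / 0.5 medium / 0.8 large): small effect.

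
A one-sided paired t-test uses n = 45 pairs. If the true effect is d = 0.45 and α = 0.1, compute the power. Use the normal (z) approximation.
Power ≈ 0.96

Power calculation (paired t-test, normal approximation):
z_β = d · √n - z_α
z_β = 0.45 · √45 - 1.282
z_β = 0.45 · 6.708 - 1.282
z_β = 1.737

Power = Φ(z_β) = Φ(1.737) ≈ 0.959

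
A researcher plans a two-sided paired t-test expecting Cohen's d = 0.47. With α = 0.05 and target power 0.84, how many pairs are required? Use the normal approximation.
n = 40 pairs

Sample size formula (paired t-test, normal approximation):
n = ((z_{α/2} + z_β) / d)²

z_{α/2} = 1.960 (for α = 0.05, two-sided)
z_β = 0.994 (for power = 0.84)
d = 0.47

n = ((1.960 + 0.994) / 0.47)²
n = (6.285)²
n ≈ 39.50
Round up to the next whole number: n = 40 pairs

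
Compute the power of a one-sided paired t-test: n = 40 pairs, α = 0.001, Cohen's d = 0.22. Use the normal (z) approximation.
Power ≈ 0.04

Power calculation (paired t-test, normal approximation):
z_β = d · √n - z_α
z_β = 0.22 · √40 - 3.090
z_β = 0.22 · 6.325 - 3.090
z_β = -1.699

Power = Φ(z_β) = Φ(-1.699) ≈ 0.045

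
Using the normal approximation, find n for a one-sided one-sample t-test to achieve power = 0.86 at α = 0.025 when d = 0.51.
n = 36

Sample size formula (one-sample t-test, normal approximation):
n = ((z_α + z_β) / d)²

z_α = 1.960 (for α = 0.025, one-sided)
z_β = 1.080 (for power = 0.86)
d = 0.51

n = ((1.960 + 1.080) / 0.51)²
n = (5.961)²
n ≈ 35.53
Round up to the next whole number: n = 36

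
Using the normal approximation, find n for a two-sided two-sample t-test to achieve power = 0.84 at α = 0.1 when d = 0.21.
n = 316 per group

Sample size formula (two-sample t-test, normal approximation):
n = 2 · ((z_{α/2} + z_β) / d)²

z_{α/2} = 1.645 (for α = 0.1, two-sided)
z_β = 0.994 (for power = 0.84)
d = 0.21

n = 2 · ((1.645 + 0.994) / 0.21)²
n = 2 · (12.567)²
n ≈ 315.86
Round up to the next whole number: n = 316 per group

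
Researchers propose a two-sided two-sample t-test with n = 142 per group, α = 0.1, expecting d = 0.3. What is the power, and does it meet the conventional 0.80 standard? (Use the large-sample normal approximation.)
Power ≈ 0.81; the study is adequately powered (power ≥ 0.80)

Power calculation (two-sample t-test, normal approximation):
z_β = d · √(n/2) - z_{α/2}
z_β = 0.3 · √(142/2) - 1.645
z_β = 0.3 · 8.426 - 1.645
z_β = 0.883

Power = Φ(z_β) = Φ(0.883) ≈ 0.811

Effect size d = 0.3 is small by Cohen's convention (0.2/0.5/0.8).

Threshold: power ≥ 0.80 is conventionally adequate.
Power ≈ 0.81 → the study is adequately powered (power ≥ 0.80).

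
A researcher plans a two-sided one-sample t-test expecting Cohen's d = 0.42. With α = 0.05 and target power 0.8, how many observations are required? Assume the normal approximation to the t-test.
n = 45

Sample size formula (one-sample t-test, normal approximation):
n = ((z_{α/2} + z_β) / d)²

z_{α/2} = 1.960 (for α = 0.05, two-sided)
z_β = 0.842 (for power = 0.8)
d = 0.42

n = ((1.960 + 0.842) / 0.42)²
n = (6.671)²
n ≈ 44.50
Round up to the next whole number: n = 45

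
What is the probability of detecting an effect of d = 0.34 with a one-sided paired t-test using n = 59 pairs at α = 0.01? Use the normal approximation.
Power ≈ 0.61

Power calculation (paired t-test, normal approximation):
z_β = d · √n - z_α
z_β = 0.34 · √59 - 2.326
z_β = 0.34 · 7.681 - 2.326
z_β = 0.285

Power = Φ(z_β) = Φ(0.285) ≈ 0.612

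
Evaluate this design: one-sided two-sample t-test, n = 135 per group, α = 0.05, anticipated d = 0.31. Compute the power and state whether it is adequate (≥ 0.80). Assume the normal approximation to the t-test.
Power ≈ 0.82; the study is adequately powered (power ≥ 0.80)

Power calculation (two-sample t-test, normal approximation):
z_β = d · √(n/2) - z_α
z_β = 0.31 · √(135/2) - 1.645
z_β = 0.31 · 8.216 - 1.645
z_β = 0.902

Power = Φ(z_β) = Φ(0.902) ≈ 0.816

Effect size d = 0.31 is small by Cohen's convention (0.2/0.5/0.8).

Threshold: power ≥ 0.80 is conventionally adequate.
Power ≈ 0.82 → the study is adequately powered (power ≥ 0.80).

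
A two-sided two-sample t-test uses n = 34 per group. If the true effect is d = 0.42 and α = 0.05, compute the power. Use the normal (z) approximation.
Power ≈ 0.41

Power calculation (two-sample t-test, normal approximation):
z_β = d · √(n/2) - z_{α/2}
z_β = 0.42 · √(34/2) - 1.960
z_β = 0.42 · 4.123 - 1.960
z_β = -0.228

Power = Φ(z_β) = Φ(-0.228) ≈ 0.410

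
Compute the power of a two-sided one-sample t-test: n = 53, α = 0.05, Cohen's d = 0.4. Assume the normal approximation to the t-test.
Power ≈ 0.83

Power calculation (one-sample t-test, normal approximation):
z_β = d · √n - z_{α/2}
z_β = 0.4 · √53 - 1.960
z_β = 0.4 · 7.280 - 1.960
z_β = 0.952

Power = Φ(z_β) = Φ(0.952) ≈ 0.829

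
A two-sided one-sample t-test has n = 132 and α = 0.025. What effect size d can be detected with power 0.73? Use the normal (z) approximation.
d ≈ 0.25

Minimum detectable effect (one-sample t-test, normal approximation):
d = (z_{α/2} + z_β) / √n
d = (2.241 + 0.613) / √132
d = 2.854 / 11.489
d ≈ 0.25

By Cohen's convention (0.2 small / 0.5 medium / 0.8 large): small effect.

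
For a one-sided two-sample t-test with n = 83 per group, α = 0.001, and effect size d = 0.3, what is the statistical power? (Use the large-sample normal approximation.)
Power ≈ 0.12

Power calculation (two-sample t-test, normal approximation):
z_β = d · √(n/2) - z_α
z_β = 0.3 · √(83/2) - 3.090
z_β = 0.3 · 6.442 - 3.090
z_β = -1.158

Power = Φ(z_β) = Φ(-1.158) ≈ 0.124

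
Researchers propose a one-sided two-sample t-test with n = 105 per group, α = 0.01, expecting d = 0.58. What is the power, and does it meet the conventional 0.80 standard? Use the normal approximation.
Power ≈ 0.97; the study is adequately powered (power ≥ 0.80)

Power calculation (two-sample t-test, normal approximation):
z_β = d · √(n/2) - z_α
z_β = 0.58 · √(105/2) - 2.326
z_β = 0.58 · 7.246 - 2.326
z_β = 1.876

Power = Φ(z_β) = Φ(1.876) ≈ 0.970

Effect size d = 0.58 is medium by Cohen's convention (0.2/0.5/0.8).

Threshold: power ≥ 0.80 is conventionally adequate.
Power ≈ 0.97 → the study is adequately powered (power ≥ 0.80).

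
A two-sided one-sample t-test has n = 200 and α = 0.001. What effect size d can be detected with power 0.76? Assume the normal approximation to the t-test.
d ≈ 0.28

Minimum detectable effect (one-sample t-test, normal approximation):
d = (z_{α/2} + z_β) / √n
d = (3.291 + 0.706) / √200
d = 3.997 / 14.142
d ≈ 0.28

By Cohen's convention (0.2 small / 0.5 medium / 0.8 large): small effect.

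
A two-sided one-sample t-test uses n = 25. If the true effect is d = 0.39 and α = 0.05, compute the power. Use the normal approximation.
Power ≈ 0.50

Power calculation (one-sample t-test, normal approximation):
z_β = d · √n - z_{α/2}
z_β = 0.39 · √25 - 1.960
z_β = 0.39 · 5.000 - 1.960
z_β = -0.010

Power = Φ(z_β) = Φ(-0.010) ≈ 0.496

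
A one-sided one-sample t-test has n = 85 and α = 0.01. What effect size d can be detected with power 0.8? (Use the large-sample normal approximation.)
d ≈ 0.34

Minimum detectable effect (one-sample t-test, normal approximation):
d = (z_α + z_β) / √n
d = (2.326 + 0.842) / √85
d = 3.168 / 9.220
d ≈ 0.34

By Cohen's convention (0.2 small / 0.5 medium / 0.8 large): small effect.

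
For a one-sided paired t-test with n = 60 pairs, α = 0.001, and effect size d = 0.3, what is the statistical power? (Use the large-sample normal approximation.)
Power ≈ 0.22

Power calculation (paired t-test, normal approximation):
z_β = d · √n - z_α
z_β = 0.3 · √60 - 3.090
z_β = 0.3 · 7.746 - 3.090
z_β = -0.766

Power = Φ(z_β) = Φ(-0.766) ≈ 0.222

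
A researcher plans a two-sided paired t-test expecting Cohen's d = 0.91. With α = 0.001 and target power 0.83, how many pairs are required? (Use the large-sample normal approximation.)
n = 22 pairs

Sample size formula (paired t-test, normal approximation):
n = ((z_{α/2} + z_β) / d)²

z_{α/2} = 3.291 (for α = 0.001, two-sided)
z_β = 0.954 (for power = 0.83)
d = 0.91

n = ((3.291 + 0.954) / 0.91)²
n = (4.665)²
n ≈ 21.76
Round up to the next whole number: n = 22 pairs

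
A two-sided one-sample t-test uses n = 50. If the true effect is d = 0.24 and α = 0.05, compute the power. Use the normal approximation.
Power ≈ 0.40

Power calculation (one-sample t-test, normal approximation):
z_β = d · √n - z_{α/2}
z_β = 0.24 · √50 - 1.960
z_β = 0.24 · 7.071 - 1.960
z_β = -0.263

Power = Φ(z_β) = Φ(-0.263) ≈ 0.396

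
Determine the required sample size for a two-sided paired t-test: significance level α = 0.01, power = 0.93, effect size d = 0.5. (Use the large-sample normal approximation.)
n = 66 pairs

Sample size formula (paired t-test, normal approximation):
n = ((z_{α/2} + z_β) / d)²

z_{α/2} = 2.576 (for α = 0.01, two-sided)
z_β = 1.476 (for power = 0.93)
d = 0.5

n = ((2.576 + 1.476) / 0.5)²
n = (8.104)²
n ≈ 65.67
Round up to the next whole number: n = 66 pairs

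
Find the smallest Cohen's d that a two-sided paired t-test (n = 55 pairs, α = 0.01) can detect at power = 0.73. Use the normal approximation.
d ≈ 0.43

Minimum detectable effect (paired t-test, normal approximation):
d = (z_{α/2} + z_β) / √n
d = (2.576 + 0.613) / √55
d = 3.189 / 7.416
d ≈ 0.43

By Cohen's convention (0.2 small / 0.5 medium / 0.8 large): small effect.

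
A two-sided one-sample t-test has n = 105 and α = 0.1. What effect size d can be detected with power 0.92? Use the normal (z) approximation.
d ≈ 0.30

Minimum detectable effect (one-sample t-test, normal approximation):
d = (z_{α/2} + z_β) / √n
d = (1.645 + 1.405) / √105
d = 3.050 / 10.247
d ≈ 0.30

By Cohen's convention (0.2 small / 0.5 medium / 0.8 large): small effect.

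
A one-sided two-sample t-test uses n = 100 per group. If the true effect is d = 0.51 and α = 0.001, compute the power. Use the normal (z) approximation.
Power ≈ 0.70

Power calculation (two-sample t-test, normal approximation):
z_β = d · √(n/2) - z_α
z_β = 0.51 · √(100/2) - 3.090
z_β = 0.51 · 7.071 - 3.090
z_β = 0.516

Power = Φ(z_β) = Φ(0.516) ≈ 0.697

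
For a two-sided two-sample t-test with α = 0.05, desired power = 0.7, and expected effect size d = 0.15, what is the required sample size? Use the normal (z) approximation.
n = 549 per group

Sample size formula (two-sample t-test, normal approximation):
n = 2 · ((z_{α/2} + z_β) / d)²

z_{α/2} = 1.960 (for α = 0.05, two-sided)
z_β = 0.524 (for power = 0.7)
d = 0.15

n = 2 · ((1.960 + 0.524) / 0.15)²
n = 2 · (16.560)²
n ≈ 548.47
Round up to the next whole number: n = 549 per group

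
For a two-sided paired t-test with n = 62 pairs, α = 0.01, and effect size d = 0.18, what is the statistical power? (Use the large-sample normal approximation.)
Power ≈ 0.12

Power calculation (paired t-test, normal approximation):
z_β = d · √n - z_{α/2}
z_β = 0.18 · √62 - 2.576
z_β = 0.18 · 7.874 - 2.576
z_β = -1.159

Power = Φ(z_β) = Φ(-1.159) ≈ 0.123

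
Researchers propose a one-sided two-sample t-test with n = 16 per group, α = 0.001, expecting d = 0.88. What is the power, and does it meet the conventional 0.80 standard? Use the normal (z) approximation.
Power ≈ 0.27; the study is underpowered (power < 0.80)

Power calculation (two-sample t-test, normal approximation):
z_β = d · √(n/2) - z_α
z_β = 0.88 · √(16/2) - 3.090
z_β = 0.88 · 2.828 - 3.090
z_β = -0.601

Power = Φ(z_β) = Φ(-0.601) ≈ 0.274

Effect size d = 0.88 is large by Cohen's convention (0.2/0.5/0.8).

Threshold: power ≥ 0.80 is conventionally adequate.
Power ≈ 0.27 → the study is underpowered (power < 0.80).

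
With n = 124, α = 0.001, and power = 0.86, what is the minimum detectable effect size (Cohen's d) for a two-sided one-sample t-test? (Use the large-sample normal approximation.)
d ≈ 0.39

Minimum detectable effect (one-sample t-test, normal approximation):
d = (z_{α/2} + z_β) / √n
d = (3.291 + 1.080) / √124
d = 4.371 / 11.136
d ≈ 0.39

By Cohen's convention (0.2 small / 0.5 medium / 0.8 large): small effect.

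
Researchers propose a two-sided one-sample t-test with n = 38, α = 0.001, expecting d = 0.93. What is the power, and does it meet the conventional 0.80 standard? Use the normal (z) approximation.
Power ≈ 0.99; the study is adequately powered (power ≥ 0.80)

Power calculation (one-sample t-test, normal approximation):
z_β = d · √n - z_{α/2}
z_β = 0.93 · √38 - 3.291
z_β = 0.93 · 6.164 - 3.291
z_β = 2.442

Power = Φ(z_β) = Φ(2.442) ≈ 0.993

Effect size d = 0.93 is large by Cohen's convention (0.2/0.5/0.8).

Threshold: power ≥ 0.80 is conventionally adequate.
Power ≈ 0.99 → the study is adequately powered (power ≥ 0.80).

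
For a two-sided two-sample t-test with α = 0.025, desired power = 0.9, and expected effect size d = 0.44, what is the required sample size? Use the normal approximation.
n = 129 per group

Sample size formula (two-sample t-test, normal approximation):
n = 2 · ((z_{α/2} + z_β) / d)²

z_{α/2} = 2.241 (for α = 0.025, two-sided)
z_β = 1.282 (for power = 0.9)
d = 0.44

n = 2 · ((2.241 + 1.282) / 0.44)²
n = 2 · (8.007)²
n ≈ 128.22
Round up to the next whole number: n = 129 per group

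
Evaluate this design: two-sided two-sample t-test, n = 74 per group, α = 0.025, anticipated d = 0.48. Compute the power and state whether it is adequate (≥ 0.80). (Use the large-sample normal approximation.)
Power ≈ 0.75; the study is underpowered (power < 0.80)

Power calculation (two-sample t-test, normal approximation):
z_β = d · √(n/2) - z_{α/2}
z_β = 0.48 · √(74/2) - 2.241
z_β = 0.48 · 6.083 - 2.241
z_β = 0.678

Power = Φ(z_β) = Φ(0.678) ≈ 0.751

Effect size d = 0.48 is small by Cohen's convention (0.2/0.5/0.8).

Threshold: power ≥ 0.80 is conventionally adequate.
Power ≈ 0.75 → the study is underpowered (power < 0.80).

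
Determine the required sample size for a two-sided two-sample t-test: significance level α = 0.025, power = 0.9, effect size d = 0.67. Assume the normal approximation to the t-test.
n = 56 per group

Sample size formula (two-sample t-test, normal approximation):
n = 2 · ((z_{α/2} + z_β) / d)²

z_{α/2} = 2.241 (for α = 0.025, two-sided)
z_β = 1.282 (for power = 0.9)
d = 0.67

n = 2 · ((2.241 + 1.282) / 0.67)²
n = 2 · (5.258)²
n ≈ 55.29
Round up to the next whole number: n = 56 per group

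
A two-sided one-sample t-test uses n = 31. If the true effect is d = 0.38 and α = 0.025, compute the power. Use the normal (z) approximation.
Power ≈ 0.45

Power calculation (one-sample t-test, normal approximation):
z_β = d · √n - z_{α/2}
z_β = 0.38 · √31 - 2.241
z_β = 0.38 · 5.568 - 2.241
z_β = -0.126

Power = Φ(z_β) = Φ(-0.126) ≈ 0.450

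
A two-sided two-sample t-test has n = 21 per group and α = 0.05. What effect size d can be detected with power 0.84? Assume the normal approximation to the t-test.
d ≈ 0.91

Minimum detectable effect (two-sample t-test, normal approximation):
d = (z_{α/2} + z_β) / √(n/2)
d = (1.960 + 0.994) / √(21/2)
d = 2.954 / 3.240
d ≈ 0.91

By Cohen's convention (0.2 small / 0.5 medium / 0.8 large): large effect.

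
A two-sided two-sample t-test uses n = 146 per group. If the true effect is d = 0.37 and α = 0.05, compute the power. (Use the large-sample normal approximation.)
Power ≈ 0.89

Power calculation (two-sample t-test, normal approximation):
z_β = d · √(n/2) - z_{α/2}
z_β = 0.37 · √(146/2) - 1.960
z_β = 0.37 · 8.544 - 1.960
z_β = 1.201

Power = Φ(z_β) = Φ(1.201) ≈ 0.885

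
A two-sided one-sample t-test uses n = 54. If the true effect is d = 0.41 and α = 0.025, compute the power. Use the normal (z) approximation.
Power ≈ 0.78

Power calculation (one-sample t-test, normal approximation):
z_β = d · √n - z_{α/2}
z_β = 0.41 · √54 - 2.241
z_β = 0.41 · 7.348 - 2.241
z_β = 0.771

Power = Φ(z_β) = Φ(0.771) ≈ 0.780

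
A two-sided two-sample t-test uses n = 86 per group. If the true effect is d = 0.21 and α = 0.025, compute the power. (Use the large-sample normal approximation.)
Power ≈ 0.19

Power calculation (two-sample t-test, normal approximation):
z_β = d · √(n/2) - z_{α/2}
z_β = 0.21 · √(86/2) - 2.241
z_β = 0.21 · 6.557 - 2.241
z_β = -0.864

Power = Φ(z_β) = Φ(-0.864) ≈ 0.194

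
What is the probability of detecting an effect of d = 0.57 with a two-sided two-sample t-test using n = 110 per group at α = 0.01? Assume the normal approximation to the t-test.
Power ≈ 0.95

Power calculation (two-sample t-test, normal approximation):
z_β = d · √(n/2) - z_{α/2}
z_β = 0.57 · √(110/2) - 2.576
z_β = 0.57 · 7.416 - 2.576
z_β = 1.651

Power = Φ(z_β) = Φ(1.651) ≈ 0.951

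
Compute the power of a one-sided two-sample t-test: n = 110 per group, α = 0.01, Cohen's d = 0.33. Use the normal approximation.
Power ≈ 0.55

Power calculation (two-sample t-test, normal approximation):
z_β = d · √(n/2) - z_α
z_β = 0.33 · √(110/2) - 2.326
z_β = 0.33 · 7.416 - 2.326
z_β = 0.121

Power = Φ(z_β) = Φ(0.121) ≈ 0.548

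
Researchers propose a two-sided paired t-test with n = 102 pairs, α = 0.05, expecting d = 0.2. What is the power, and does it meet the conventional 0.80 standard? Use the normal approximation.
Power ≈ 0.52; the study is underpowered (power < 0.80)

Power calculation (paired t-test, normal approximation):
z_β = d · √n - z_{α/2}
z_β = 0.2 · √102 - 1.960
z_β = 0.2 · 10.100 - 1.960
z_β = 0.060

Power = Φ(z_β) = Φ(0.060) ≈ 0.524

Effect size d = 0.2 is small by Cohen's convention (0.2/0.5/0.8).

Threshold: power ≥ 0.80 is conventionally adequate.
Power ≈ 0.52 → the study is underpowered (power < 0.80).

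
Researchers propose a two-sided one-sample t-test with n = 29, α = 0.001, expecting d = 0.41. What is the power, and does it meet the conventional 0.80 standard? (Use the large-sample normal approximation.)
Power ≈ 0.14; the study is underpowered (power < 0.80)

Power calculation (one-sample t-test, normal approximation):
z_β = d · √n - z_{α/2}
z_β = 0.41 · √29 - 3.291
z_β = 0.41 · 5.385 - 3.291
z_β = -1.083

Power = Φ(z_β) = Φ(-1.083) ≈ 0.139

Effect size d = 0.41 is small by Cohen's convention (0.2/0.5/0.8).

Threshold: power ≥ 0.80 is conventionally adequate.
Power ≈ 0.14 → the study is underpowered (power < 0.80).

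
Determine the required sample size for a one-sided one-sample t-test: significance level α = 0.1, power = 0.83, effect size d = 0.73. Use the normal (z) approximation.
n = 10

Sample size formula (one-sample t-test, normal approximation):
n = ((z_α + z_β) / d)²

z_α = 1.282 (for α = 0.1, one-sided)
z_β = 0.954 (for power = 0.83)
d = 0.73

n = ((1.282 + 0.954) / 0.73)²
n = (3.063)²
n ≈ 9.38
Round up to the next whole number: n = 10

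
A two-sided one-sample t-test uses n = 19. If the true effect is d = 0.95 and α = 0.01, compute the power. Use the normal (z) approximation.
Power ≈ 0.94

Power calculation (one-sample t-test, normal approximation):
z_β = d · √n - z_{α/2}
z_β = 0.95 · √19 - 2.576
z_β = 0.95 · 4.359 - 2.576
z_β = 1.565

Power = Φ(z_β) = Φ(1.565) ≈ 0.941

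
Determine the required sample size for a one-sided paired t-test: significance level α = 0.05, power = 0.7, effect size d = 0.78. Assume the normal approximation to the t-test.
n = 8 pairs

Sample size formula (paired t-test, normal approximation):
n = ((z_α + z_β) / d)²

z_α = 1.645 (for α = 0.05, one-sided)
z_β = 0.524 (for power = 0.7)
d = 0.78

n = ((1.645 + 0.524) / 0.78)²
n = (2.781)²
n ≈ 7.73
Round up to the next whole number: n = 8 pairs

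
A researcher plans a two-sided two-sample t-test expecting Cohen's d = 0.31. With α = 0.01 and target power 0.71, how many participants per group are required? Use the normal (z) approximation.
n = 204 per group

Sample size formula (two-sample t-test, normal approximation):
n = 2 · ((z_{α/2} + z_β) / d)²

z_{α/2} = 2.576 (for α = 0.01, two-sided)
z_β = 0.553 (for power = 0.71)
d = 0.31

n = 2 · ((2.576 + 0.553) / 0.31)²
n = 2 · (10.094)²
n ≈ 203.78
Round up to the next whole number: n = 204 per group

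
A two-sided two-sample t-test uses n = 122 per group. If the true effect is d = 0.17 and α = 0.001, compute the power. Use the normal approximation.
Power ≈ 0.02

Power calculation (two-sample t-test, normal approximation):
z_β = d · √(n/2) - z_{α/2}
z_β = 0.17 · √(122/2) - 3.291
z_β = 0.17 · 7.810 - 3.291
z_β = -1.963

Power = Φ(z_β) = Φ(-1.963) ≈ 0.025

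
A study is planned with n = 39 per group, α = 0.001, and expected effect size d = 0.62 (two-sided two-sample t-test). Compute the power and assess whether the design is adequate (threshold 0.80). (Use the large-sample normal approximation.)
Power ≈ 0.29; the study is underpowered (power < 0.80)

Power calculation (two-sample t-test, normal approximation):
z_β = d · √(n/2) - z_{α/2}
z_β = 0.62 · √(39/2) - 3.291
z_β = 0.62 · 4.416 - 3.291
z_β = -0.553

Power = Φ(z_β) = Φ(-0.553) ≈ 0.290

Effect size d = 0.62 is medium by Cohen's convention (0.2/0.5/0.8).

Threshold: power ≥ 0.80 is conventionally adequate.
Power ≈ 0.29 → the study is underpowered (power < 0.80).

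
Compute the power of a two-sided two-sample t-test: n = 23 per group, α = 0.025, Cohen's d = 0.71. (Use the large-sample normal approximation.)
Power ≈ 0.57

Power calculation (two-sample t-test, normal approximation):
z_β = d · √(n/2) - z_{α/2}
z_β = 0.71 · √(23/2) - 2.241
z_β = 0.71 · 3.391 - 2.241
z_β = 0.166

Power = Φ(z_β) = Φ(0.166) ≈ 0.566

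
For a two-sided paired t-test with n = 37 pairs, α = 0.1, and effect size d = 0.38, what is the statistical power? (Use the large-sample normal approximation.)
Power ≈ 0.75

Power calculation (paired t-test, normal approximation):
z_β = d · √n - z_{α/2}
z_β = 0.38 · √37 - 1.645
z_β = 0.38 · 6.083 - 1.645
z_β = 0.667

Power = Φ(z_β) = Φ(0.667) ≈ 0.747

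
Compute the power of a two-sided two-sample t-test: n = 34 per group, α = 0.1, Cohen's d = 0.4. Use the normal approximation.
Power ≈ 0.50

Power calculation (two-sample t-test, normal approximation):
z_β = d · √(n/2) - z_{α/2}
z_β = 0.4 · √(34/2) - 1.645
z_β = 0.4 · 4.123 - 1.645
z_β = 0.004

Power = Φ(z_β) = Φ(0.004) ≈ 0.502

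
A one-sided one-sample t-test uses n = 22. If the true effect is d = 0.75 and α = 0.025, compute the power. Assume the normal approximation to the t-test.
Power ≈ 0.94

Power calculation (one-sample t-test, normal approximation):
z_β = d · √n - z_α
z_β = 0.75 · √22 - 1.960
z_β = 0.75 · 4.690 - 1.960
z_β = 1.558

Power = Φ(z_β) = Φ(1.558) ≈ 0.940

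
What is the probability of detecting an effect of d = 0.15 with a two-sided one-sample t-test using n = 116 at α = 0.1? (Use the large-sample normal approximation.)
Power ≈ 0.49

Power calculation (one-sample t-test, normal approximation):
z_β = d · √n - z_{α/2}
z_β = 0.15 · √116 - 1.645
z_β = 0.15 · 10.770 - 1.645
z_β = -0.029

Power = Φ(z_β) = Φ(-0.029) ≈ 0.488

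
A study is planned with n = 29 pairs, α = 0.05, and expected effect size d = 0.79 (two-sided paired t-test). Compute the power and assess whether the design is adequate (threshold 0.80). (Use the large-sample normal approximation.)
Power ≈ 0.99; the study is adequately powered (power ≥ 0.80)

Power calculation (paired t-test, normal approximation):
z_β = d · √n - z_{α/2}
z_β = 0.79 · √29 - 1.960
z_β = 0.79 · 5.385 - 1.960
z_β = 2.294

Power = Φ(z_β) = Φ(2.294) ≈ 0.989

Effect size d = 0.79 is medium by Cohen's convention (0.2/0.5/0.8).

Threshold: power ≥ 0.80 is conventionally adequate.
Power ≈ 0.99 → the study is adequately powered (power ≥ 0.80).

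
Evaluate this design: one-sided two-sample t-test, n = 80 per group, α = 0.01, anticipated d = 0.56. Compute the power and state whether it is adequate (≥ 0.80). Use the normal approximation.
Power ≈ 0.89; the study is adequately powered (power ≥ 0.80)

Power calculation (two-sample t-test, normal approximation):
z_β = d · √(n/2) - z_α
z_β = 0.56 · √(80/2) - 2.326
z_β = 0.56 · 6.325 - 2.326
z_β = 1.215

Power = Φ(z_β) = Φ(1.215) ≈ 0.888

Effect size d = 0.56 is medium by Cohen's convention (0.2/0.5/0.8).

Threshold: power ≥ 0.80 is conventionally adequate.
Power ≈ 0.89 → the study is adequately powered (power ≥ 0.80).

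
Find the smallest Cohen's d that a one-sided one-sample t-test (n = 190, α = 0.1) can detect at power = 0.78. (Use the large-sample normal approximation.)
d ≈ 0.15

Minimum detectable effect (one-sample t-test, normal approximation):
d = (z_α + z_β) / √n
d = (1.282 + 0.772) / √190
d = 2.054 / 13.784
d ≈ 0.15

By Cohen's convention (0.2 small / 0.5 medium / 0.8 large): very small effect.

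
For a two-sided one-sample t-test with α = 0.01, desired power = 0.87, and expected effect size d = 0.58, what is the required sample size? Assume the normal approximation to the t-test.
n = 41

Sample size formula (one-sample t-test, normal approximation):
n = ((z_{α/2} + z_β) / d)²

z_{α/2} = 2.576 (for α = 0.01, two-sided)
z_β = 1.126 (for power = 0.87)
d = 0.58

n = ((2.576 + 1.126) / 0.58)²
n = (6.383)²
n ≈ 40.74
Round up to the next whole number: n = 41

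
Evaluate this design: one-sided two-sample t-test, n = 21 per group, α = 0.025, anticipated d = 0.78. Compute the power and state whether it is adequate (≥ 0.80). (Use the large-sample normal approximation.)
Power ≈ 0.71; the study is underpowered (power < 0.80)

Power calculation (two-sample t-test, normal approximation):
z_β = d · √(n/2) - z_α
z_β = 0.78 · √(21/2) - 1.960
z_β = 0.78 · 3.240 - 1.960
z_β = 0.568

Power = Φ(z_β) = Φ(0.568) ≈ 0.715

Effect size d = 0.78 is medium by Cohen's convention (0.2/0.5/0.8).

Threshold: power ≥ 0.80 is conventionally adequate.
Power ≈ 0.71 → the study is underpowered (power < 0.80).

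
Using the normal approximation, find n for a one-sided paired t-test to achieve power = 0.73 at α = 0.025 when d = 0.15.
n = 295 pairs

Sample size formula (paired t-test, normal approximation):
n = ((z_α + z_β) / d)²

z_α = 1.960 (for α = 0.025, one-sided)
z_β = 0.613 (for power = 0.73)
d = 0.15

n = ((1.960 + 0.613) / 0.15)²
n = (17.153)²
n ≈ 294.23
Round up to the next whole number: n = 295 pairs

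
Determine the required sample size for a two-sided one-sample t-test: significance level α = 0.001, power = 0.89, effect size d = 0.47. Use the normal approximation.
n = 93

Sample size formula (one-sample t-test, normal approximation):
n = ((z_{α/2} + z_β) / d)²

z_{α/2} = 3.291 (for α = 0.001, two-sided)
z_β = 1.227 (for power = 0.89)
d = 0.47

n = ((3.291 + 1.227) / 0.47)²
n = (9.613)²
n ≈ 92.41
Round up to the next whole number: n = 93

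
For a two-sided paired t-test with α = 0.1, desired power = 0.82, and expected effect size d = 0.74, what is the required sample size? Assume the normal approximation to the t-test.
n = 12 pairs

Sample size formula (paired t-test, normal approximation):
n = ((z_{α/2} + z_β) / d)²

z_{α/2} = 1.645 (for α = 0.1, two-sided)
z_β = 0.915 (for power = 0.82)
d = 0.74

n = ((1.645 + 0.915) / 0.74)²
n = (3.459)²
n ≈ 11.96
Round up to the next whole number: n = 12 pairs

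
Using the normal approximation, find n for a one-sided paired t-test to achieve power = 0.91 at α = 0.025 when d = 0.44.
n = 57 pairs

Sample size formula (paired t-test, normal approximation):
n = ((z_α + z_β) / d)²

z_α = 1.960 (for α = 0.025, one-sided)
z_β = 1.341 (for power = 0.91)
d = 0.44

n = ((1.960 + 1.341) / 0.44)²
n = (7.502)²
n ≈ 56.28
Round up to the next whole number: n = 57 pairs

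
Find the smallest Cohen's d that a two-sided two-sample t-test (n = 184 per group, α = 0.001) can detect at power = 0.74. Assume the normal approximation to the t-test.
d ≈ 0.41

Minimum detectable effect (two-sample t-test, normal approximation):
d = (z_{α/2} + z_β) / √(n/2)
d = (3.291 + 0.643) / √(184/2)
d = 3.934 / 9.592
d ≈ 0.41

By Cohen's convention (0.2 small / 0.5 medium / 0.8 large): small effect.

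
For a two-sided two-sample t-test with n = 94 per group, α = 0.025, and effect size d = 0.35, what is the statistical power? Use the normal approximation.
Power ≈ 0.56

Power calculation (two-sample t-test, normal approximation):
z_β = d · √(n/2) - z_{α/2}
z_β = 0.35 · √(94/2) - 2.241
z_β = 0.35 · 6.856 - 2.241
z_β = 0.158

Power = Φ(z_β) = Φ(0.158) ≈ 0.563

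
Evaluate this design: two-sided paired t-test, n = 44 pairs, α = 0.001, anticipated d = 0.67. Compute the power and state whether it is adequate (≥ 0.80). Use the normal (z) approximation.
Power ≈ 0.88; the study is adequately powered (power ≥ 0.80)

Power calculation (paired t-test, normal approximation):
z_β = d · √n - z_{α/2}
z_β = 0.67 · √44 - 3.291
z_β = 0.67 · 6.633 - 3.291
z_β = 1.154

Power = Φ(z_β) = Φ(1.154) ≈ 0.876

Effect size d = 0.67 is medium by Cohen's convention (0.2/0.5/0.8).

Threshold: power ≥ 0.80 is conventionally adequate.
Power ≈ 0.88 → the study is adequately powered (power ≥ 0.80).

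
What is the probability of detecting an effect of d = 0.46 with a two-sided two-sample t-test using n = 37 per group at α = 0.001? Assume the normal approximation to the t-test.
Power ≈ 0.09

Power calculation (two-sample t-test, normal approximation):
z_β = d · √(n/2) - z_{α/2}
z_β = 0.46 · √(37/2) - 3.291
z_β = 0.46 · 4.301 - 3.291
z_β = -1.312

Power = Φ(z_β) = Φ(-1.312) ≈ 0.095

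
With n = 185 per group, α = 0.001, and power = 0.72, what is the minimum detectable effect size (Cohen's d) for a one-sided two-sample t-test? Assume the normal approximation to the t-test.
d ≈ 0.38

Minimum detectable effect (two-sample t-test, normal approximation):
d = (z_α + z_β) / √(n/2)
d = (3.090 + 0.583) / √(185/2)
d = 3.673 / 9.618
d ≈ 0.38

By Cohen's convention (0.2 small / 0.5 medium / 0.8 large): small effect.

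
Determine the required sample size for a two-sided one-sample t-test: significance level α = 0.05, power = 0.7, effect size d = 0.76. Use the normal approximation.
n = 11

Sample size formula (one-sample t-test, normal approximation):
n = ((z_{α/2} + z_β) / d)²

z_{α/2} = 1.960 (for α = 0.05, two-sided)
z_β = 0.524 (for power = 0.7)
d = 0.76

n = ((1.960 + 0.524) / 0.76)²
n = (3.268)²
n ≈ 10.68
Round up to the next whole number: n = 11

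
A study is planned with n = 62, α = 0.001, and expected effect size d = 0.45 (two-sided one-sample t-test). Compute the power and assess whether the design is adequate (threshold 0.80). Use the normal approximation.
Power ≈ 0.60; the study is underpowered (power < 0.80)

Power calculation (one-sample t-test, normal approximation):
z_β = d · √n - z_{α/2}
z_β = 0.45 · √62 - 3.291
z_β = 0.45 · 7.874 - 3.291
z_β = 0.253

Power = Φ(z_β) = Φ(0.253) ≈ 0.600

Effect size d = 0.45 is small by Cohen's convention (0.2/0.5/0.8).

Threshold: power ≥ 0.80 is conventionally adequate.
Power ≈ 0.60 → the study is underpowered (power < 0.80).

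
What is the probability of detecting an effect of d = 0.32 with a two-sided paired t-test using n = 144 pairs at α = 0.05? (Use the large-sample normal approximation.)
Power ≈ 0.97

Power calculation (paired t-test, normal approximation):
z_β = d · √n - z_{α/2}
z_β = 0.32 · √144 - 1.960
z_β = 0.32 · 12.000 - 1.960
z_β = 1.880

Power = Φ(z_β) = Φ(1.880) ≈ 0.970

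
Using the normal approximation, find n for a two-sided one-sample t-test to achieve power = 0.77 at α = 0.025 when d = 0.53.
n = 32

Sample size formula (one-sample t-test, normal approximation):
n = ((z_{α/2} + z_β) / d)²

z_{α/2} = 2.241 (for α = 0.025, two-sided)
z_β = 0.739 (for power = 0.77)
d = 0.53

n = ((2.241 + 0.739) / 0.53)²
n = (5.623)²
n ≈ 31.62
Round up to the next whole number: n = 32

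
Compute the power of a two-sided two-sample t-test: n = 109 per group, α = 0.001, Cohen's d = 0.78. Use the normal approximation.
Power ≈ 0.99

Power calculation (two-sample t-test, normal approximation):
z_β = d · √(n/2) - z_{α/2}
z_β = 0.78 · √(109/2) - 3.291
z_β = 0.78 · 7.382 - 3.291
z_β = 2.468

Power = Φ(z_β) = Φ(2.468) ≈ 0.993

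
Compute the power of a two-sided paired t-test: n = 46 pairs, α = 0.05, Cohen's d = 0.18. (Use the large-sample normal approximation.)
Power ≈ 0.23

Power calculation (paired t-test, normal approximation):
z_β = d · √n - z_{α/2}
z_β = 0.18 · √46 - 1.960
z_β = 0.18 · 6.782 - 1.960
z_β = -0.739

Power = Φ(z_β) = Φ(-0.739) ≈ 0.230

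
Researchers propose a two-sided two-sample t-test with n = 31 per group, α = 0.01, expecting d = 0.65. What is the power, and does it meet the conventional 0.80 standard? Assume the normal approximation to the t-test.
Power ≈ 0.49; the study is underpowered (power < 0.80)

Power calculation (two-sample t-test, normal approximation):
z_β = d · √(n/2) - z_{α/2}
z_β = 0.65 · √(31/2) - 2.576
z_β = 0.65 · 3.937 - 2.576
z_β = -0.017

Power = Φ(z_β) = Φ(-0.017) ≈ 0.493

Effect size d = 0.65 is medium by Cohen's convention (0.2/0.5/0.8).

Threshold: power ≥ 0.80 is conventionally adequate.
Power ≈ 0.49 → the study is underpowered (power < 0.80).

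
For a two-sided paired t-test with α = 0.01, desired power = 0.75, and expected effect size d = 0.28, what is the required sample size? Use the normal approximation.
n = 135 pairs

Sample size formula (paired t-test, normal approximation):
n = ((z_{α/2} + z_β) / d)²

z_{α/2} = 2.576 (for α = 0.01, two-sided)
z_β = 0.674 (for power = 0.75)
d = 0.28

n = ((2.576 + 0.674) / 0.28)²
n = (11.607)²
n ≈ 134.72
Round up to the next whole number: n = 135 pairs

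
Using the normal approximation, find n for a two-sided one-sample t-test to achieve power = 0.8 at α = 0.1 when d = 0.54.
n = 22

Sample size formula (one-sample t-test, normal approximation):
n = ((z_{α/2} + z_β) / d)²

z_{α/2} = 1.645 (for α = 0.1, two-sided)
z_β = 0.842 (for power = 0.8)
d = 0.54

n = ((1.645 + 0.842) / 0.54)²
n = (4.606)²
n ≈ 21.22
Round up to the next whole number: n = 22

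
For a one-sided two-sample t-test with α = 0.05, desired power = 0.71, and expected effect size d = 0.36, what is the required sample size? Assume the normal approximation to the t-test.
n = 75 per group

Sample size formula (two-sample t-test, normal approximation):
n = 2 · ((z_α + z_β) / d)²

z_α = 1.645 (for α = 0.05, one-sided)
z_β = 0.553 (for power = 0.71)
d = 0.36

n = 2 · ((1.645 + 0.553) / 0.36)²
n = 2 · (6.106)²
n ≈ 74.57
Round up to the next whole number: n = 75 per group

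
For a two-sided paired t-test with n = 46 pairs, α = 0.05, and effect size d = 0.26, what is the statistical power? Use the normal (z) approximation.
Power ≈ 0.42

Power calculation (paired t-test, normal approximation):
z_β = d · √n - z_{α/2}
z_β = 0.26 · √46 - 1.960
z_β = 0.26 · 6.782 - 1.960
z_β = -0.197

Power = Φ(z_β) = Φ(-0.197) ≈ 0.422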